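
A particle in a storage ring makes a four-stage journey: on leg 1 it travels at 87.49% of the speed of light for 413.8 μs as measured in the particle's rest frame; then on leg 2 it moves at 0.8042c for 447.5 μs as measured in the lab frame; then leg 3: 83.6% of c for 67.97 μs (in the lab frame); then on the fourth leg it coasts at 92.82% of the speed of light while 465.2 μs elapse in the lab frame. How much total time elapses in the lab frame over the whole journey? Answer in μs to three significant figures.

Leg 1: β = 0.8749; γ = 1/√(1 − 0.8749²) = 1/√0.2345 = 2.065; Δt_1 = 2.065 × 413.8 = 854.4 μs.
Leg 2: 447.5 μs is already measured in the lab frame.
Leg 3: 67.97 μs is already measured in the lab frame.
Leg 4: 465.2 μs is already measured in the lab frame.
Total: 854.4 + 447.5 + 67.97 + 465.2 μs.

Δt = 1840 μs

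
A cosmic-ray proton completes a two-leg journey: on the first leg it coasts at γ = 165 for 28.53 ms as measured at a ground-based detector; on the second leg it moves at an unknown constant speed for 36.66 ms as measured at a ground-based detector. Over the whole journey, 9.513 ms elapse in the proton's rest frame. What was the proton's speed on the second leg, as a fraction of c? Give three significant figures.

β = 0.967

Leg 1: γ = 165; τ_1 = 28.53/165.0 = 0.1729 ms.
Leg 2: speed unknown; τ_2 = 36.66/γ_2.
Total proper time: 0.1729 + τ_2 = 9.513, so τ_2 = 9.513 − 0.1729 = 9.340 ms.
γ_2 = 36.66/9.340 = 3.925; β = √(1 − 1/γ²) = √0.9351.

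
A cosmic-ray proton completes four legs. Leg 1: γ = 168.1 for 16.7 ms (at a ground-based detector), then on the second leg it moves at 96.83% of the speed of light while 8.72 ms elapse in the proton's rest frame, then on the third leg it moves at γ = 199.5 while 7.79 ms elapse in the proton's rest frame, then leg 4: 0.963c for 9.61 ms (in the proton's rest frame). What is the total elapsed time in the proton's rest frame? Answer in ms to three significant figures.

τ = 26.2 ms

Leg 1: γ = 168.1; τ_1 = 16.7/168.1 = 0.09935 ms.
Leg 2: 8.72 ms is already measured in the proton's rest frame.
Leg 3: 7.79 ms is already measured in the proton's rest frame.
Leg 4: 9.61 ms is already measured in the proton's rest frame.
Total: 0.09935 + 8.720 + 7.790 + 9.610 ms.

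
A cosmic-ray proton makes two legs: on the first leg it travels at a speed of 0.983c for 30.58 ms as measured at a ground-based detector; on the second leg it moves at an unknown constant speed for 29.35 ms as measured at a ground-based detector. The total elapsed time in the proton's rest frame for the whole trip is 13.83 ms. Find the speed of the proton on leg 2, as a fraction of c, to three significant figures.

Leg 1: γ = 1/√(1 − 0.983²) = 1/√0.03371 = 5.446; τ_1 = 30.58/5.446 = 5.615 ms.
Leg 2: speed unknown; τ_2 = 29.35/γ_2.
Total proper time: 5.615 + τ_2 = 13.83, so τ_2 = 13.83 − 5.615 = 8.215 ms.
γ_2 = 29.35/8.215 = 3.573; β = √(1 − 1/γ²) = √0.9217.

β = 0.960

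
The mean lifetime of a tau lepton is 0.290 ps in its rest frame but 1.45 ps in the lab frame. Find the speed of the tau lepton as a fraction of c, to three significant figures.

β = 0.980

γ = Δt/τ₀ = 1.45/0.290 = 5.000
β = √(1 − 1/γ²) = √(1 − 0.04000) = √0.9600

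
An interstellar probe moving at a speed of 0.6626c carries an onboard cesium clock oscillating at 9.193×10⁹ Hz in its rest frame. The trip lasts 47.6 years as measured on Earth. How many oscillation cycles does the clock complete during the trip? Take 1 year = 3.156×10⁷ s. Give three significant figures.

γ = 1/√(1 − 0.6626²) = 1/√0.5610 = 1.335
The oscillator's own cycle count is N = f × τ where τ is the proper time aboard the probe. τ = Δt/γ = 47.6/1.335 = 35.65 years = 1.125×10⁹ s.
N = 9.193×10⁹ × 1.125×10⁹ = 1.034×10¹⁹.

N = 1.03×10¹⁹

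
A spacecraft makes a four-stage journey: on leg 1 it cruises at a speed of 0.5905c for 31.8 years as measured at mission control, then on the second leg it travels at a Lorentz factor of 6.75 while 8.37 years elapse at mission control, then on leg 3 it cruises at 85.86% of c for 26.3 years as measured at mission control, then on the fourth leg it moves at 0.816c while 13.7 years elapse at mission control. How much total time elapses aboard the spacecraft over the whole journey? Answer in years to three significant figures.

τ = 48.3 years

Leg 1: γ = 1/√(1 − 0.5905²) = 1/√0.6513 = 1.239; τ_1 = 31.8/1.239 = 25.66 years.
Leg 2: γ = 6.75; τ_2 = 8.37/6.750 = 1.240 years.
Leg 3: β = 0.8586; γ = 1/√(1 − 0.8586²) = 1/√0.2628 = 1.951; τ_3 = 26.3/1.951 = 13.48 years.
Leg 4: γ = 1/√(1 − 0.816²) = 1/√0.3341 = 1.730; τ_4 = 13.7/1.730 = 7.919 years.
Total: 25.66 + 1.240 + 13.48 + 7.919 years.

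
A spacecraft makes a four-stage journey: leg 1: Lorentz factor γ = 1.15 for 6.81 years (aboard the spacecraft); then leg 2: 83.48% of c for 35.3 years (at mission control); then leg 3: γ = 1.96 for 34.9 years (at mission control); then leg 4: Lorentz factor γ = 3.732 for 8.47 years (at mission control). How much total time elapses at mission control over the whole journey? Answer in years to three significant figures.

Leg 1: γ = 1.15; Δt_1 = 1.150 × 6.81 = 7.831 years.
Leg 2: 35.3 years is already measured at mission control.
Leg 3: 34.9 years is already measured at mission control.
Leg 4: 8.47 years is already measured at mission control.
Total: 7.831 + 35.30 + 34.90 + 8.470 years.

Δt = 86.5 years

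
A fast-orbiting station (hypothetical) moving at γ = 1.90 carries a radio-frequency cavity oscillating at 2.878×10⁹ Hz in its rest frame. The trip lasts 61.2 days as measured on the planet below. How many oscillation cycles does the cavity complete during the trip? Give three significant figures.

γ = 1.90
The oscillator's own cycle count is N = f × τ where τ is the proper time aboard the station. τ = Δt/γ = 61.2/1.900 = 32.21 days = 2.783×10⁶ s.
N = 2.878×10⁹ × 2.783×10⁶ = 8.009×10¹⁵.

N = 8.01×10¹⁵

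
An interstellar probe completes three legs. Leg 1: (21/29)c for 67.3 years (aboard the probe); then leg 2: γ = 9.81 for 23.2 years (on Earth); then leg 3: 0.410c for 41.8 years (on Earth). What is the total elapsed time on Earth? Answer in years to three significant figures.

Leg 1: γ = 1/√(1 − (21/29)²) = 29/20 = 1.450; Δt_1 = 1.450 × 67.3 = 97.59 years.
Leg 2: 23.2 years is already measured on Earth.
Leg 3: 41.8 years is already measured on Earth.
Total: 97.59 + 23.20 + 41.80 years.

Δt = 163 years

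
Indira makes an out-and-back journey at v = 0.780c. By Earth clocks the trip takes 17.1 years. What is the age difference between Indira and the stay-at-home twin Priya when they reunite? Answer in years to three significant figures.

γ = 1/√(1 − 0.780²) = 1/√0.3916 = 1.598
Indira's elapsed proper time: τ = 17.1/1.598 = 10.70 years.
Age gap = Δt − τ = 17.1 − 10.70 years.

Δt − τ = 6.40 years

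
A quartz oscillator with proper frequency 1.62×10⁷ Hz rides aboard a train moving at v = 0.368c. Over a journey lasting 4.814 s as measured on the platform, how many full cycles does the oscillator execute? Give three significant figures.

N = 7.25×10⁷

γ = 1/√(1 − 0.368²) = 1/√0.8646 = 1.075
The oscillator's own cycle count is N = f × τ where τ is the proper time on the train. τ = Δt/γ = 4.814/1.075 = 4.476 s = 4.476×10⁰ s.
N = 1.62×10⁷ × 4.476×10⁰ = 7.251×10⁷.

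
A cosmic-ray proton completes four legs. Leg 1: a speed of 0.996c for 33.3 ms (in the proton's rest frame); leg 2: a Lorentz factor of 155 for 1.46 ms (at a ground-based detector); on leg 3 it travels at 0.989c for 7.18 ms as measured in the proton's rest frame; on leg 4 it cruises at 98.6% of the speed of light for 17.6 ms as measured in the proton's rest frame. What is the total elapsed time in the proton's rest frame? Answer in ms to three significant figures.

Leg 1: 33.3 ms is already measured in the proton's rest frame.
Leg 2: γ = 155; τ_2 = 1.46/155.0 = 0.009419 ms.
Leg 3: 7.18 ms is already measured in the proton's rest frame.
Leg 4: 17.6 ms is already measured in the proton's rest frame.
Total: 33.30 + 0.009419 + 7.180 + 17.60 ms.

τ = 58.1 ms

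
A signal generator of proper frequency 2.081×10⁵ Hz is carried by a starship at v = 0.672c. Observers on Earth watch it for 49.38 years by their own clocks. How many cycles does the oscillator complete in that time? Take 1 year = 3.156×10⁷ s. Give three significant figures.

N = 2.40×10¹⁴

γ = 1/√(1 − 0.672²) = 1/√0.5484 = 1.350
During 49.38 years of lab time, the oscillator's proper time advances by τ = Δt/γ = 49.38/1.350 = 36.57 years = 1.154×10⁹ s.
N = f × τ = 2.081×10⁵ × 1.154×10⁹ = 2.402×10¹⁴.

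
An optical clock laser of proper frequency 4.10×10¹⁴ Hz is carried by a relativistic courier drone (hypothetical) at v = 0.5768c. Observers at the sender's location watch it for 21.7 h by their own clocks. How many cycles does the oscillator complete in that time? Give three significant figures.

N = 2.62×10¹⁹

γ = 1/√(1 − 0.5768²) = 1/√0.6673 = 1.224
During 21.7 h of lab time, the oscillator's proper time advances by τ = Δt/γ = 21.7/1.224 = 17.73 h = 6.382×10⁴ s.
N = f × τ = 4.10×10¹⁴ × 6.382×10⁴ = 2.616×10¹⁹.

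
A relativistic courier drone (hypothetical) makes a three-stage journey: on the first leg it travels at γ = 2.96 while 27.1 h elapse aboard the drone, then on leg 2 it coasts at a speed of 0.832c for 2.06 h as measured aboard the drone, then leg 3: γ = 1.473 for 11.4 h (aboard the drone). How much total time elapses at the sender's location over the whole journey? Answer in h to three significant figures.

Leg 1: γ = 2.96; Δt_1 = 2.960 × 27.1 = 80.22 h.
Leg 2: γ = 1/√(1 − 0.832²) = 1/√0.3078 = 1.803; Δt_2 = 1.803 × 2.06 = 3.713 h.
Leg 3: γ = 1.473; Δt_3 = 1.473 × 11.4 = 16.79 h.
Total: 80.22 + 3.713 + 16.79 h.

Δt = 101 h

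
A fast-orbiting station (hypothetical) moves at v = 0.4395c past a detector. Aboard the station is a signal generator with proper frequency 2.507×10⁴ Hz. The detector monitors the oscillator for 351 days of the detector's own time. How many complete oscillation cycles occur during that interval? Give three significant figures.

γ = 1/√(1 − 0.4395²) = 1/√0.8068 = 1.113
During 351 days of lab time, the oscillator's proper time advances by τ = Δt/γ = 351/1.113 = 315.3 days = 2.724×10⁷ s.
N = f × τ = 2.507×10⁴ × 2.724×10⁷ = 6.829×10¹¹.

N = 6.83×10¹¹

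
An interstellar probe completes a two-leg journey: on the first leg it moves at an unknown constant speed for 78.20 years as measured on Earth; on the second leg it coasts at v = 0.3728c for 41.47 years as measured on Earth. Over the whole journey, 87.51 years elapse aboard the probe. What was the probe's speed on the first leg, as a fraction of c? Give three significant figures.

Leg 1: speed unknown; τ_1 = 78.20/γ_1.
Leg 2: γ = 1/√(1 − 0.3728²) = 1/√0.8610 = 1.078; τ_2 = 41.47/1.078 = 38.48 years.
Total proper time: τ_1 + 38.48 = 87.51, so τ_1 = 87.51 − 38.48 = 49.03 years.
γ_1 = 78.20/49.03 = 1.595; β = √(1 − 1/γ²) = √0.6069.

β = 0.779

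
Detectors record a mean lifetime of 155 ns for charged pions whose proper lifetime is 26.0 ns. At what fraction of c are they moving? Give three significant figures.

γ = Δt/τ₀ = 155/26.0 = 5.962
β = √(1 − 1/γ²) = √(1 − 0.02814) = √0.9719

v = 0.986c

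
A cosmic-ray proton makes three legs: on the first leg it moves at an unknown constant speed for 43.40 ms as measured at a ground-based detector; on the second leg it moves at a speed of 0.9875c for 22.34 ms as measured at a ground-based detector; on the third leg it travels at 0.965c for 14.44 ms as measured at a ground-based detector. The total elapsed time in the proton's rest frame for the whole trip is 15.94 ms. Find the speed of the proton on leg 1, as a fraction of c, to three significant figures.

Leg 1: speed unknown; τ_1 = 43.40/γ_1.
Leg 2: γ = 1/√(1 − 0.9875²) = 1/√0.02484 = 6.344; τ_2 = 22.34/6.344 = 3.521 ms.
Leg 3: γ = 1/√(1 − 0.965²) = 1/√0.06878 = 3.813; τ_3 = 14.44/3.813 = 3.787 ms.
Total proper time: τ_1 + 3.521 + 3.787 = 15.94, so τ_1 = 15.94 − 7.308 = 8.632 ms.
γ_1 = 43.40/8.632 = 5.028; β = √(1 − 1/γ²) = √0.9604.

β = 0.980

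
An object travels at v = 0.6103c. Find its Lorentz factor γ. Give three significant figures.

γ = 1.26

γ = 1/√(1 − 0.6103²) = 1/√0.6275 = 1.262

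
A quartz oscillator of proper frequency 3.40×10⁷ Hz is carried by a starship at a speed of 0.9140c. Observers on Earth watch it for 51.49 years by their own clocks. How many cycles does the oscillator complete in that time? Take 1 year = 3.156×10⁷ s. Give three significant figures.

γ = 1/√(1 − 0.9140²) = 1/√0.1646 = 2.465
During 51.49 years of lab time, the oscillator's proper time advances by τ = Δt/γ = 51.49/2.465 = 20.89 years = 6.593×10⁸ s.
N = f × τ = 3.40×10⁷ × 6.593×10⁸ = 2.242×10¹⁶.

N = 2.24×10¹⁶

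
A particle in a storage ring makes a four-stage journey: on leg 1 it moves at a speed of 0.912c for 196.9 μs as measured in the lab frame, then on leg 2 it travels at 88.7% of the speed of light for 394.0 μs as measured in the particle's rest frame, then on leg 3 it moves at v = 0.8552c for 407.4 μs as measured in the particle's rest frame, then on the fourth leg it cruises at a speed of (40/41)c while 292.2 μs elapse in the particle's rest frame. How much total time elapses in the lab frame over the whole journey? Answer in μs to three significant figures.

Leg 1: 196.9 μs is already measured in the lab frame.
Leg 2: β = 0.887; γ = 1/√(1 − 0.887²) = 1/√0.2132 = 2.166; Δt_2 = 2.166 × 394.0 = 853.2 μs.
Leg 3: γ = 1/√(1 − 0.8552²) = 1/√0.2686 = 1.929; Δt_3 = 1.929 × 407.4 = 786.0 μs.
Leg 4: γ = 1/√(1 − (40/41)²) = 41/9 ≈ 4.556; Δt_4 = 4.556 × 292.2 = 1331 μs.
Total: 196.9 + 853.2 + 786.0 + 1331 μs.

Δt = 3170 μs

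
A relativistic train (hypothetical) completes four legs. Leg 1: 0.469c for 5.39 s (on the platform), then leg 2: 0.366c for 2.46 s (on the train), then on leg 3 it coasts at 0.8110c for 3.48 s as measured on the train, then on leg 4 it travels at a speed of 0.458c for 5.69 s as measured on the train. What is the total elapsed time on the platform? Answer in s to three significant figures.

Leg 1: 5.39 s is already measured on the platform.
Leg 2: γ = 1/√(1 − 0.366²) = 1/√0.8660 = 1.075; Δt_2 = 1.075 × 2.46 = 2.643 s.
Leg 3: γ = 1/√(1 − 0.8110²) = 1/√0.3423 = 1.709; Δt_3 = 1.709 × 3.48 = 5.948 s.
Leg 4: γ = 1/√(1 − 0.458²) = 1/√0.7902 = 1.125; Δt_4 = 1.125 × 5.69 = 6.401 s.
Total: 5.390 + 2.643 + 5.948 + 6.401 s.

Δt = 20.4 s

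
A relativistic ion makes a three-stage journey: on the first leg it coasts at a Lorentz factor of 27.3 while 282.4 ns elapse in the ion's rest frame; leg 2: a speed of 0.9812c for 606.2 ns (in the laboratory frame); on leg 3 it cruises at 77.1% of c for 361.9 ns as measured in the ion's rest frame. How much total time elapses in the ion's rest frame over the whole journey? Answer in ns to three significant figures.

Leg 1: 282.4 ns is already measured in the ion's rest frame.
Leg 2: γ = 1/√(1 − 0.9812²) = 1/√0.03725 = 5.182; τ_2 = 606.2/5.182 = 117.0 ns.
Leg 3: 361.9 ns is already measured in the ion's rest frame.
Total: 282.4 + 117.0 + 361.9 ns.

τ = 761 ns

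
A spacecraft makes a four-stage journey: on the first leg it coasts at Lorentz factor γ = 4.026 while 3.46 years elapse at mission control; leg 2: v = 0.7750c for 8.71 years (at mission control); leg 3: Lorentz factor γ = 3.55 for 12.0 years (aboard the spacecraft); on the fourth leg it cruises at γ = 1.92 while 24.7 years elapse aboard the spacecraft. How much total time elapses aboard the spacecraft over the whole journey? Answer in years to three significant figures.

Leg 1: γ = 4.026; τ_1 = 3.46/4.026 = 0.8594 years.
Leg 2: γ = 1/√(1 − 0.7750²) = 1/√0.3994 = 1.582; τ_2 = 8.71/1.582 = 5.504 years.
Leg 3: 12.0 years is already measured aboard the spacecraft.
Leg 4: 24.7 years is already measured aboard the spacecraft.
Total: 0.8594 + 5.504 + 12.00 + 24.70 years.

τ = 43.1 years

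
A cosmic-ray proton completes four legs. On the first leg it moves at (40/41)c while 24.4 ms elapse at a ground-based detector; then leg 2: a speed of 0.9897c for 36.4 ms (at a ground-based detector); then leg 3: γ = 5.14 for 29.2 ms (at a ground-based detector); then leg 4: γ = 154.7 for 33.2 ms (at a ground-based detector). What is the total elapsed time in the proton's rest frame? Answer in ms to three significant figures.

Leg 1: γ = 1/√(1 − (40/41)²) = 41/9 ≈ 4.556; τ_1 = 24.4/4.556 = 5.356 ms.
Leg 2: γ = 1/√(1 − 0.9897²) = 1/√0.02049 = 6.985; τ_2 = 36.4/6.985 = 5.211 ms.
Leg 3: γ = 5.14; τ_3 = 29.2/5.140 = 5.681 ms.
Leg 4: γ = 154.7; τ_4 = 33.2/154.7 = 0.2146 ms.
Total: 5.356 + 5.211 + 5.681 + 0.2146 ms.

τ = 16.5 ms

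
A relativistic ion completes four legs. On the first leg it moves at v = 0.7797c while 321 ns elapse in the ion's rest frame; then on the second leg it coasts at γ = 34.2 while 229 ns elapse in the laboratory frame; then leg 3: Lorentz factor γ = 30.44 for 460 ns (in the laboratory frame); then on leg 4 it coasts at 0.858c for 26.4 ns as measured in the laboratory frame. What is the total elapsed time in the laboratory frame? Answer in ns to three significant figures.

Leg 1: γ = 1/√(1 − 0.7797²) = 1/√0.3921 = 1.597; Δt_1 = 1.597 × 321 = 512.7 ns.
Leg 2: 229 ns is already measured in the laboratory frame.
Leg 3: 460 ns is already measured in the laboratory frame.
Leg 4: 26.4 ns is already measured in the laboratory frame.
Total: 512.7 + 229.0 + 460.0 + 26.40 ns.

Δt = 1230 ns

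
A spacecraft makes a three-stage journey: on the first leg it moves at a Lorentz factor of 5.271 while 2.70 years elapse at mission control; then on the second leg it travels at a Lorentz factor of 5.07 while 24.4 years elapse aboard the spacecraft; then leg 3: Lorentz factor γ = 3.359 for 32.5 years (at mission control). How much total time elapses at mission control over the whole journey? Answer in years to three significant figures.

Leg 1: 2.70 years is already measured at mission control.
Leg 2: γ = 5.07; Δt_2 = 5.070 × 24.4 = 123.7 years.
Leg 3: 32.5 years is already measured at mission control.
Total: 2.700 + 123.7 + 32.50 years.

Δt = 159 years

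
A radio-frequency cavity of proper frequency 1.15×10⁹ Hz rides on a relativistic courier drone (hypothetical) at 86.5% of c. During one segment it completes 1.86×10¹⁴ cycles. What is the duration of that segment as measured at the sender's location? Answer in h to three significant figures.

β = 0.865; γ = 1/√(1 − 0.865²) = 1/√0.2518 = 1.993
Proper time for N cycles: τ = N/f = 1.86×10¹⁴/(1.15×10⁹) = 1.617×10⁵ s = 44.93 h.
Lab-frame duration Δt = γτ = 1.993 × 44.93 = 89.54 h.

Δt = 89.5 h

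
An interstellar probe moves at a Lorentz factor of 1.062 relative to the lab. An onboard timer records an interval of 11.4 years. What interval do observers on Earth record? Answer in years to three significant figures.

γ = 1.062
The interval measured aboard the probe is the proper time (both events occur at the same place in that frame); the lab-frame interval is Δt = γτ = 1.062 × 11.4 years.

Δt = 12.1 years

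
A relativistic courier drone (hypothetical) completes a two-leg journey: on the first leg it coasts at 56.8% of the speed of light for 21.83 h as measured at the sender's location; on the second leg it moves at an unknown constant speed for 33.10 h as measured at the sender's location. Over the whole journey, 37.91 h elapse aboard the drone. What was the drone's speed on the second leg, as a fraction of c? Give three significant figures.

β = 0.798

Leg 1: β = 0.568; γ = 1/√(1 − 0.568²) = 1/√0.6774 = 1.215; τ_1 = 21.83/1.215 = 17.97 h.
Leg 2: speed unknown; τ_2 = 33.10/γ_2.
Total proper time: 17.97 + τ_2 = 37.91, so τ_2 = 37.91 − 17.97 = 19.94 h.
γ_2 = 33.10/19.94 = 1.660; β = √(1 − 1/γ²) = √0.6370.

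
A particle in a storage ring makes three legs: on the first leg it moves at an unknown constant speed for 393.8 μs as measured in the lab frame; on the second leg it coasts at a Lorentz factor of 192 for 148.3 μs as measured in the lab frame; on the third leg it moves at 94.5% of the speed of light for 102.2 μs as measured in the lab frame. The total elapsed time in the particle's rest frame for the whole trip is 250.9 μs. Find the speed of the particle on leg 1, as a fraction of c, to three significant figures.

Leg 1: speed unknown; τ_1 = 393.8/γ_1.
Leg 2: γ = 192; τ_2 = 148.3/192.0 = 0.7724 μs.
Leg 3: β = 0.945; γ = 1/√(1 − 0.945²) = 1/√0.1070 = 3.057; τ_3 = 102.2/3.057 = 33.43 μs.
Total proper time: τ_1 + 0.7724 + 33.43 = 250.9, so τ_1 = 250.9 − 34.20 = 216.7 μs.
γ_1 = 393.8/216.7 = 1.817; β = √(1 − 1/γ²) = √0.6972.

β = 0.835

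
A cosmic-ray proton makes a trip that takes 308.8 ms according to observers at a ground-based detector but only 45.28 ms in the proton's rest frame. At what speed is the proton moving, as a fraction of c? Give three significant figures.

v = 0.989c

The proper time is measured in the proton's rest frame (both events occur at the proton's location); Δt is measured at a ground-based detector. γ = Δt/τ = 308.8/45.28 = 6.820.
β = √(1 − 1/γ²) = √(1 − 0.02150) = √0.9785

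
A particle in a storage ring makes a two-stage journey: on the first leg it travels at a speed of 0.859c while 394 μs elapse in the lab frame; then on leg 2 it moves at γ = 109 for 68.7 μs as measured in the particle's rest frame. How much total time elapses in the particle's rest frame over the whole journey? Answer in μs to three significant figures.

τ = 270 μs

Leg 1: γ = 1/√(1 − 0.859²) = 1/√0.2621 = 1.953; τ_1 = 394/1.953 = 201.7 μs.
Leg 2: 68.7 μs is already measured in the particle's rest frame.
Total: 201.7 + 68.70 μs.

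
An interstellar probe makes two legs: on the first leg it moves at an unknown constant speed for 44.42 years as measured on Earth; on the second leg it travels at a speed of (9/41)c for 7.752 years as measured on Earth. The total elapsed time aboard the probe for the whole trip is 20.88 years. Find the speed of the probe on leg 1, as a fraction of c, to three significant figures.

β = 0.954

Leg 1: speed unknown; τ_1 = 44.42/γ_1.
Leg 2: γ = 1/√(1 − (9/41)²) = 41/40 = 1.025; τ_2 = 7.752/1.025 = 7.563 years.
Total proper time: τ_1 + 7.563 = 20.88, so τ_1 = 20.88 − 7.563 = 13.32 years.
γ_1 = 44.42/13.32 = 3.336; β = √(1 − 1/γ²) = √0.9101.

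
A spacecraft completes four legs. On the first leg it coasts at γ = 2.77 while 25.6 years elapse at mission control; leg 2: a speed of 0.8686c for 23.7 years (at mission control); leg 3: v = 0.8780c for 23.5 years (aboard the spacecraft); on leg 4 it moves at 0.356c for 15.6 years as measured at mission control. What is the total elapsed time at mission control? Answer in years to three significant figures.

Leg 1: 25.6 years is already measured at mission control.
Leg 2: 23.7 years is already measured at mission control.
Leg 3: γ = 1/√(1 − 0.8780²) = 1/√0.2291 = 2.089; Δt_3 = 2.089 × 23.5 = 49.10 years.
Leg 4: 15.6 years is already measured at mission control.
Total: 25.60 + 23.70 + 49.10 + 15.60 years.

Δt = 114 years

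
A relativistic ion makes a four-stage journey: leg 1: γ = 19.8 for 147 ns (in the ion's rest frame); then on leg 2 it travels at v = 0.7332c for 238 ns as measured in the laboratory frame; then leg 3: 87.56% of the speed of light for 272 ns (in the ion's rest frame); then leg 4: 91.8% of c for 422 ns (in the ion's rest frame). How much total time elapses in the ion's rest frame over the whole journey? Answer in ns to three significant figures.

τ = 1000 ns

Leg 1: 147 ns is already measured in the ion's rest frame.
Leg 2: γ = 1/√(1 − 0.7332²) = 1/√0.4624 = 1.471; τ_2 = 238/1.471 = 161.8 ns.
Leg 3: 272 ns is already measured in the ion's rest frame.
Leg 4: 422 ns is already measured in the ion's rest frame.
Total: 147.0 + 161.8 + 272.0 + 422.0 ns.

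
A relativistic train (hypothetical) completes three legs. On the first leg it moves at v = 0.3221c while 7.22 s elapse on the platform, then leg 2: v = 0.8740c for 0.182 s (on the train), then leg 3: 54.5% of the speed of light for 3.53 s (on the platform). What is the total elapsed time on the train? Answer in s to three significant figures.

Leg 1: γ = 1/√(1 − 0.3221²) = 1/√0.8963 = 1.056; τ_1 = 7.22/1.056 = 6.835 s.
Leg 2: 0.182 s is already measured on the train.
Leg 3: β = 0.545; γ = 1/√(1 − 0.545²) = 1/√0.7030 = 1.193; τ_3 = 3.53/1.193 = 2.960 s.
Total: 6.835 + 0.1820 + 2.960 s.

τ = 9.98 s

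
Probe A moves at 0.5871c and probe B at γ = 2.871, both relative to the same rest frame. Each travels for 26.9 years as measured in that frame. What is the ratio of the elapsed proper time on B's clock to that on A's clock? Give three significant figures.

τ_B/τ_A = 0.430

A: γ = 1/√(1 − 0.5871²) = 1/√0.6553 = 1.235. B: γ = 2.871.
τ_A/τ_B = γ_B/γ_A = 2.871/1.235 = 2.324, so τ_B/τ_A = 0.4303.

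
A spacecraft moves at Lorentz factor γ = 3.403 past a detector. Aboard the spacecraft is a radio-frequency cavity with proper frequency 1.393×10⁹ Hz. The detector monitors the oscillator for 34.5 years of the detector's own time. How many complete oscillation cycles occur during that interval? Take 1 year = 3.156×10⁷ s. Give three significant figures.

γ = 3.403
During 34.5 years of lab time, the oscillator's proper time advances by τ = Δt/γ = 34.5/3.403 = 10.14 years = 3.200×10⁸ s.
N = f × τ = 1.393×10⁹ × 3.200×10⁸ = 4.457×10¹⁷.

N = 4.46×10¹⁷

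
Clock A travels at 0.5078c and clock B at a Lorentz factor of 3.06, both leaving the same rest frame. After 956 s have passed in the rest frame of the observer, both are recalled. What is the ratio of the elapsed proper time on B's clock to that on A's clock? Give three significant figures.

A: γ = 1/√(1 − 0.5078²) = 1/√0.7421 = 1.161. B: γ = 3.06.
τ_A/τ_B = γ_B/γ_A = 3.060/1.161 = 2.636, so τ_B/τ_A = 0.3793.

τ_B/τ_A = 0.379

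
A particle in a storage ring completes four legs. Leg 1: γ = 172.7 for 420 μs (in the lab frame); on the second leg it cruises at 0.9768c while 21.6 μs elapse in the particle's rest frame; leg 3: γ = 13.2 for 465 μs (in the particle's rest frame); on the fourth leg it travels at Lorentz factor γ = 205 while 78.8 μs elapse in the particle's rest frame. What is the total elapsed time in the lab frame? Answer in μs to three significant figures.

Δt = 2.28×10⁴ μs

Leg 1: 420 μs is already measured in the lab frame.
Leg 2: γ = 1/√(1 − 0.9768²) = 1/√0.04586 = 4.670; Δt_2 = 4.670 × 21.6 = 100.9 μs.
Leg 3: γ = 13.2; Δt_3 = 13.20 × 465 = 6138 μs.
Leg 4: γ = 205; Δt_4 = 205.0 × 78.8 = 1.615×10⁴ μs.
Total: 420.0 + 100.9 + 6138 + 1.615×10⁴ μs.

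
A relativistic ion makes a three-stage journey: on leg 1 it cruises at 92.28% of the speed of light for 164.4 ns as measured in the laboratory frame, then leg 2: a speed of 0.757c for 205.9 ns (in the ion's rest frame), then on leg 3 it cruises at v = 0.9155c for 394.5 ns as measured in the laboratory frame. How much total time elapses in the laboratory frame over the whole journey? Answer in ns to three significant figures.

Leg 1: 164.4 ns is already measured in the laboratory frame.
Leg 2: γ = 1/√(1 − 0.757²) = 1/√0.4270 = 1.530; Δt_2 = 1.530 × 205.9 = 315.1 ns.
Leg 3: 394.5 ns is already measured in the laboratory frame.
Total: 164.4 + 315.1 + 394.5 ns.

Δt = 874 ns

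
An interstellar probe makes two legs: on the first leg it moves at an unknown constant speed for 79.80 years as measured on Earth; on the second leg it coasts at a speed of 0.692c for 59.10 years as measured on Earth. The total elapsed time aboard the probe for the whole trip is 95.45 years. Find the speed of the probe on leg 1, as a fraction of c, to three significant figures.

Leg 1: speed unknown; τ_1 = 79.80/γ_1.
Leg 2: γ = 1/√(1 − 0.692²) = 1/√0.5211 = 1.385; τ_2 = 59.10/1.385 = 42.66 years.
Total proper time: τ_1 + 42.66 = 95.45, so τ_1 = 95.45 − 42.66 = 52.79 years.
γ_1 = 79.80/52.79 = 1.512; β = √(1 − 1/γ²) = √0.5624.

β = 0.750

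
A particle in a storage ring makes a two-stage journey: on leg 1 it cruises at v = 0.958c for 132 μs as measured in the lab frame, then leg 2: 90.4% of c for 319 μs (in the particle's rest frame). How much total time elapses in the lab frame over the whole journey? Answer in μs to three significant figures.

Δt = 878 μs

Leg 1: 132 μs is already measured in the lab frame.
Leg 2: β = 0.904; γ = 1/√(1 − 0.904²) = 1/√0.1828 = 2.339; Δt_2 = 2.339 × 319 = 746.1 μs.
Total: 132.0 + 746.1 μs.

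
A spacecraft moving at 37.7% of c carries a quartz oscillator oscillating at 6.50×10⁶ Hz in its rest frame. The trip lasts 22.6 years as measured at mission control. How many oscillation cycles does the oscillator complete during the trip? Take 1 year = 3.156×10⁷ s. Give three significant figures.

N = 4.29×10¹⁵

β = 0.377; γ = 1/√(1 − 0.377²) = 1/√0.8579 = 1.080
The oscillator's own cycle count is N = f × τ where τ is the proper time aboard the spacecraft. τ = Δt/γ = 22.6/1.080 = 20.93 years = 6.606×10⁸ s.
N = 6.50×10⁶ × 6.606×10⁸ = 4.294×10¹⁵.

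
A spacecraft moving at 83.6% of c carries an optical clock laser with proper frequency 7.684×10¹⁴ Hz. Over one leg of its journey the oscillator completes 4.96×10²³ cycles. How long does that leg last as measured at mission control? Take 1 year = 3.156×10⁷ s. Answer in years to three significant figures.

β = 0.836; γ = 1/√(1 − 0.836²) = 1/√0.3011 = 1.822
Proper time for N cycles: τ = N/f = 4.96×10²³/(7.684×10¹⁴) = 6.455×10⁸ s = 20.45 years.
Lab-frame duration Δt = γτ = 1.822 × 20.45 = 37.27 years.

Δt = 37.3 years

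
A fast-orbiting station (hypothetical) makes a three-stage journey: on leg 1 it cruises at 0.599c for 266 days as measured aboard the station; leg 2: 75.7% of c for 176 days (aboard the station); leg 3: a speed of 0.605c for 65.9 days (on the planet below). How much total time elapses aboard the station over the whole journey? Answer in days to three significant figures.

τ = 494 days

Leg 1: 266 days is already measured aboard the station.
Leg 2: 176 days is already measured aboard the station.
Leg 3: γ = 1/√(1 − 0.605²) = 1/√0.6340 = 1.256; τ_3 = 65.9/1.256 = 52.47 days.
Total: 266.0 + 176.0 + 52.47 days.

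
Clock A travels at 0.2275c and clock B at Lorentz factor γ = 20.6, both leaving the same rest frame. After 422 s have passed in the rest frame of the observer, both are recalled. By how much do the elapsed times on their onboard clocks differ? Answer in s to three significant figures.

A: γ = 1/√(1 − 0.2275²) = 1/√0.9482 = 1.027; τ_A = 422/1.027 = 410.9 s.
B: γ = 20.6; τ_B = 422/20.60 = 20.49 s.

|τ_A − τ_B| = 390 s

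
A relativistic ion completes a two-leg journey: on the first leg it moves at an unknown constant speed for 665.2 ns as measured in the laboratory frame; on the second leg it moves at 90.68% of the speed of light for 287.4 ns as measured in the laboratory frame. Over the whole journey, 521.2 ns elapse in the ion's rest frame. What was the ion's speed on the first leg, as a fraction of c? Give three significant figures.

Leg 1: speed unknown; τ_1 = 665.2/γ_1.
Leg 2: β = 0.9068; γ = 1/√(1 − 0.9068²) = 1/√0.1777 = 2.372; τ_2 = 287.4/2.372 = 121.2 ns.
Total proper time: τ_1 + 121.2 = 521.2, so τ_1 = 521.2 − 121.2 = 400.0 ns.
γ_1 = 665.2/400.0 = 1.663; β = √(1 − 1/γ²) = √0.6383.

β = 0.799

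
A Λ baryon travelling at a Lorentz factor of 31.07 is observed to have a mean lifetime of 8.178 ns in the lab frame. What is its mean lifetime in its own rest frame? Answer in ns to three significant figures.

τ₀ = 0.263 ns

γ = 31.07
The lab-frame lifetime is the dilated interval; the proper lifetime is τ₀ = Δt/γ = 8.178/31.07 ns.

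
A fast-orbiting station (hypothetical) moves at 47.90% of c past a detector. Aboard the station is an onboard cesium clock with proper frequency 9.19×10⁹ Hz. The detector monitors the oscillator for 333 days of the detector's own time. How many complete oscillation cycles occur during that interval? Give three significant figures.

β = 0.4790; γ = 1/√(1 − 0.4790²) = 1/√0.7706 = 1.139
During 333 days of lab time, the oscillator's proper time advances by τ = Δt/γ = 333/1.139 = 292.3 days = 2.526×10⁷ s.
N = f × τ = 9.19×10⁹ × 2.526×10⁷ = 2.321×10¹⁷.

N = 2.32×10¹⁷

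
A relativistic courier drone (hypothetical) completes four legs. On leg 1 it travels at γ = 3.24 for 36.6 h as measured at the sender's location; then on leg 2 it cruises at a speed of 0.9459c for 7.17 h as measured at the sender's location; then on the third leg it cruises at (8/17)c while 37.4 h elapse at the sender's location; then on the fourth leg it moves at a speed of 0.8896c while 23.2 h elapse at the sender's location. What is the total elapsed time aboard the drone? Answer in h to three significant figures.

Leg 1: γ = 3.24; τ_1 = 36.6/3.240 = 11.30 h.
Leg 2: γ = 1/√(1 − 0.9459²) = 1/√0.1053 = 3.082; τ_2 = 7.17/3.082 = 2.326 h.
Leg 3: γ = 1/√(1 − (8/17)²) = 17/15 ≈ 1.133; τ_3 = 37.4/1.133 = 33.00 h.
Leg 4: γ = 1/√(1 − 0.8896²) = 1/√0.2086 = 2.189; τ_4 = 23.2/2.189 = 10.60 h.
Total: 11.30 + 2.326 + 33.00 + 10.60 h.

τ = 57.2 h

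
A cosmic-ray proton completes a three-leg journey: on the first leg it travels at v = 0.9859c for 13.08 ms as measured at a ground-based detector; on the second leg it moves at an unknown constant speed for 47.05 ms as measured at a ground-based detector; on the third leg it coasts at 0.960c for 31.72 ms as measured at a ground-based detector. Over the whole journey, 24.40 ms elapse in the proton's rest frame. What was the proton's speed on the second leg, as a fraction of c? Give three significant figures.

Leg 1: γ = 1/√(1 − 0.9859²) = 1/√0.02800 = 5.976; τ_1 = 13.08/5.976 = 2.189 ms.
Leg 2: speed unknown; τ_2 = 47.05/γ_2.
Leg 3: γ = 1/√(1 − 0.960²) = 25/7 ≈ 3.571; τ_3 = 31.72/3.571 = 8.882 ms.
Total proper time: 2.189 + τ_2 + 8.882 = 24.40, so τ_2 = 24.40 − 11.07 = 13.33 ms.
γ_2 = 47.05/13.33 = 3.530; β = √(1 − 1/γ²) = √0.9197.

β = 0.959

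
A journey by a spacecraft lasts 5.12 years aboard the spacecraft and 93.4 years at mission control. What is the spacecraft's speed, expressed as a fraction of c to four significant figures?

v = 0.9985c

The proper time is measured aboard the spacecraft (both events occur at the spacecraft's location); Δt is measured at mission control. γ = Δt/τ = 93.4/5.12 = 18.24.
β = √(1 − 1/γ²) = √(1 − 0.003005) = √0.9970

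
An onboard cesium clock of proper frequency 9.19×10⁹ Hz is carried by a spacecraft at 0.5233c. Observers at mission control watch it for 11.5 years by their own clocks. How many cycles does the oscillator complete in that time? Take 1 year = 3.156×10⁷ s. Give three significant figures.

N = 2.84×10¹⁸

γ = 1/√(1 − 0.5233²) = 1/√0.7262 = 1.174
During 11.5 years of lab time, the oscillator's proper time advances by τ = Δt/γ = 11.5/1.174 = 9.800 years = 3.093×10⁸ s.
N = f × τ = 9.19×10⁹ × 3.093×10⁸ = 2.842×10¹⁸.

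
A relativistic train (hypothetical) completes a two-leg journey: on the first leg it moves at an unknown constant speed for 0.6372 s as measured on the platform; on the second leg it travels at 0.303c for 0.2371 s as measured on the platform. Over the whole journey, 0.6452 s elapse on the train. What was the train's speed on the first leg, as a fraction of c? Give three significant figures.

β = 0.753

Leg 1: speed unknown; τ_1 = 0.6372/γ_1.
Leg 2: γ = 1/√(1 − 0.303²) = 1/√0.9082 = 1.049; τ_2 = 0.2371/1.049 = 0.2260 s.
Total proper time: τ_1 + 0.2260 = 0.6452, so τ_1 = 0.6452 − 0.2260 = 0.4192 s.
γ_1 = 0.6372/0.4192 = 1.520; β = √(1 − 1/γ²) = √0.5671.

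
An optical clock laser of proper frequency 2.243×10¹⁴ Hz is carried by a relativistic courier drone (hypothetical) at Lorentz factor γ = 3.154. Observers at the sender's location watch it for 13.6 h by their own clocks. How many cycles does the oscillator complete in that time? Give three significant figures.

γ = 3.154
During 13.6 h of lab time, the oscillator's proper time advances by τ = Δt/γ = 13.6/3.154 = 4.312 h = 1.552×10⁴ s.
N = f × τ = 2.243×10¹⁴ × 1.552×10⁴ = 3.482×10¹⁸.

N = 3.48×10¹⁸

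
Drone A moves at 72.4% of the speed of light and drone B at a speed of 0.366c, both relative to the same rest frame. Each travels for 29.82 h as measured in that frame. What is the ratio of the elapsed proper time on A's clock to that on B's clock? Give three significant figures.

τ_A/τ_B = 0.741

A: β = 0.724; γ = 1/√(1 − 0.724²) = 1/√0.4758 = 1.450. B: γ = 1/√(1 − 0.366²) = 1/√0.8660 = 1.075.
τ_A/τ_B = γ_B/γ_A = 1.075/1.450 = 0.7412, so τ_A/τ_B = 0.7412.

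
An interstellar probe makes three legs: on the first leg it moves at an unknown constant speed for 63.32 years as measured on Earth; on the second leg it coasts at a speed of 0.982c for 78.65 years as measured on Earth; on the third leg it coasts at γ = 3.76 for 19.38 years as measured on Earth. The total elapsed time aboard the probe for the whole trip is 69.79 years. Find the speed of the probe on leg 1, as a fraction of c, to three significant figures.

β = 0.618

Leg 1: speed unknown; τ_1 = 63.32/γ_1.
Leg 2: γ = 1/√(1 − 0.982²) = 1/√0.03568 = 5.294; τ_2 = 78.65/5.294 = 14.86 years.
Leg 3: γ = 3.76; τ_3 = 19.38/3.760 = 5.154 years.
Total proper time: τ_1 + 14.86 + 5.154 = 69.79, so τ_1 = 69.79 − 20.01 = 49.78 years.
γ_1 = 63.32/49.78 = 1.272; β = √(1 − 1/γ²) = √0.3819.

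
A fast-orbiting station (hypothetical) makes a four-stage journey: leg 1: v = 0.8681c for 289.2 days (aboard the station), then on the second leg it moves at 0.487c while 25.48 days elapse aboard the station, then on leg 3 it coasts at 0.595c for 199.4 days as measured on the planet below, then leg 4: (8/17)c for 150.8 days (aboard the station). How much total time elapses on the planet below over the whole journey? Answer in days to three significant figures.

Δt = 982 days

Leg 1: γ = 1/√(1 − 0.8681²) = 1/√0.2464 = 2.015; Δt_1 = 2.015 × 289.2 = 582.6 days.
Leg 2: γ = 1/√(1 − 0.487²) = 1/√0.7628 = 1.145; Δt_2 = 1.145 × 25.48 = 29.17 days.
Leg 3: 199.4 days is already measured on the planet below.
Leg 4: γ = 1/√(1 − (8/17)²) = 17/15 ≈ 1.133; Δt_4 = 1.133 × 150.8 = 170.9 days.
Total: 582.6 + 29.17 + 199.4 + 170.9 days.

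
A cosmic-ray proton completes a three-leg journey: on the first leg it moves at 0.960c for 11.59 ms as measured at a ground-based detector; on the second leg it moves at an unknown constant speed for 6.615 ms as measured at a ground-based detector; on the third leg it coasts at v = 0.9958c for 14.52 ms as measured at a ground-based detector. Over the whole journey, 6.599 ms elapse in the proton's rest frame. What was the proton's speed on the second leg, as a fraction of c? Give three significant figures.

β = 0.952

Leg 1: γ = 1/√(1 − 0.960²) = 25/7 ≈ 3.571; τ_1 = 11.59/3.571 = 3.245 ms.
Leg 2: speed unknown; τ_2 = 6.615/γ_2.
Leg 3: γ = 1/√(1 − 0.9958²) = 1/√0.008382 = 10.92; τ_3 = 14.52/10.92 = 1.329 ms.
Total proper time: 3.245 + τ_2 + 1.329 = 6.599, so τ_2 = 6.599 − 4.575 = 2.024 ms.
γ_2 = 6.615/2.024 = 3.268; β = √(1 − 1/γ²) = √0.9063.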